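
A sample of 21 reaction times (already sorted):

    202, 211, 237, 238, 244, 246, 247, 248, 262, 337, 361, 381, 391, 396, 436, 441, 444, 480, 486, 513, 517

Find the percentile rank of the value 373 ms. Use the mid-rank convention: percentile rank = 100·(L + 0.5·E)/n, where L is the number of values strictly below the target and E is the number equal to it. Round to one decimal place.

Count below 373: L = 11; count equal: E = 0; n = 21.
Percentile rank = 100·(11 + 0.5·0)/21 = 100·11/21 = 52.38.

52.4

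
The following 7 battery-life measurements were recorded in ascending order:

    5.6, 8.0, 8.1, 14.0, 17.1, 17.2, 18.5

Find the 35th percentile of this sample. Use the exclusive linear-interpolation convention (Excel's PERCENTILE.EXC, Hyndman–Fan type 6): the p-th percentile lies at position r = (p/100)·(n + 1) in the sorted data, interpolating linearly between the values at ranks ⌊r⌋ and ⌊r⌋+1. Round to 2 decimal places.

8.08

n = 7.
r = (35/100)·(7 + 1) = 2.8.
Rank 2 is 8.0 and rank 3 is 8.1.
Interpolate: 8.0 + 0.8·(8.1 − 8.0) = 8.0 + 0.8·0.1 = 8.08.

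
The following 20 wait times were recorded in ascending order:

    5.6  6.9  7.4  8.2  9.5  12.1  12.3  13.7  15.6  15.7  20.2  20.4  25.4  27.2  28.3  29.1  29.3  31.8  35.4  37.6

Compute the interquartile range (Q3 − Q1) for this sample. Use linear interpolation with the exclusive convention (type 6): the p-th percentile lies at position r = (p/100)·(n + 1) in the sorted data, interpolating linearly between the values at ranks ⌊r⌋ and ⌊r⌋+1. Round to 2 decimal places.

18.75

n = 20.
P25: r = 5.25; ranks 5–6 are 9.5, 12.1; interpolating gives 10.15.
P75: r = 15.75; ranks 15–16 are 28.3, 29.1; interpolating gives 28.9.
Difference: 28.9 − 10.15 = 18.75.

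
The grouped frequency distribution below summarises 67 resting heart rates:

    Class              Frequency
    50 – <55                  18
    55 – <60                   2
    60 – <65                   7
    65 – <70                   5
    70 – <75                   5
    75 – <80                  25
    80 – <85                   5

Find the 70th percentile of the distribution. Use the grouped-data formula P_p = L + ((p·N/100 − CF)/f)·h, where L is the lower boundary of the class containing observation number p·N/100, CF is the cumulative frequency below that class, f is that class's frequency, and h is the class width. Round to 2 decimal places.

76.98

N = 67; target position k = 70/100 · 67 = 46.9.
Cumulative frequencies: 18, 20, 27, 32, 37, 62, 67.
Observation 46.9 falls in the class 75 – <80.
L = 75, CF = 37, f = 25, h = 5.
P70 = 75 + ((46.9 − 37)/25)·5 = 75 + 1.98 = 76.98.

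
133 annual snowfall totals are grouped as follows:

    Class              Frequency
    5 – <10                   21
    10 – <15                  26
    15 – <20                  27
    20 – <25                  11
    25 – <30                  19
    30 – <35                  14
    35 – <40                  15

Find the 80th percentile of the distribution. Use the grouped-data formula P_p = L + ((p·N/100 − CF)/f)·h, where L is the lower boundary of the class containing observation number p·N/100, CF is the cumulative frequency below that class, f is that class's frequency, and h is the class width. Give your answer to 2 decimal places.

30.86

N = 133; target position k = 80/100 · 133 = 106.4.
Cumulative frequencies: 21, 47, 74, 85, 104, 118, 133.
Observation 106.4 falls in the class 30 – <35.
L = 30, CF = 104, f = 14, h = 5.
P80 = 30 + ((106.4 − 104)/14)·5 = 30 + 0.857143 = 30.8571.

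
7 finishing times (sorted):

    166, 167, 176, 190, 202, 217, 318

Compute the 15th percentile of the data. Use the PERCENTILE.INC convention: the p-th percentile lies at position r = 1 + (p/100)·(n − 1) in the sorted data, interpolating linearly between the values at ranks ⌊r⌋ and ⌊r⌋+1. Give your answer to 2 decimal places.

n = 7.
r = 1 + (15/100)·(7 − 1) = 1 + 0.9 = 1.9.
Rank 1 is 166 and rank 2 is 167.
Interpolate: 166 + 0.9·(167 − 166) = 166 + 0.9·1 = 166.9.

166.90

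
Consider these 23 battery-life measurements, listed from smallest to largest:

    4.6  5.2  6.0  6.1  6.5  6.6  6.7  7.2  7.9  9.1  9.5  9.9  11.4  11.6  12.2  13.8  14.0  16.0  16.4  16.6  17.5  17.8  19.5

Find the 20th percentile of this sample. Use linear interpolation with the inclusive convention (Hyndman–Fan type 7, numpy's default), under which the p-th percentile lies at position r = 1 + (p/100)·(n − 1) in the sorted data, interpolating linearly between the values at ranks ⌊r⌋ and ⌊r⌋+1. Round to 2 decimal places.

6.54

n = 23.
r = 1 + (20/100)·(23 − 1) = 1 + 4.4 = 5.4.
Rank 5 is 6.5 and rank 6 is 6.6.
Interpolate: 6.5 + 0.4·(6.6 − 6.5) = 6.5 + 0.4·0.1 = 6.54.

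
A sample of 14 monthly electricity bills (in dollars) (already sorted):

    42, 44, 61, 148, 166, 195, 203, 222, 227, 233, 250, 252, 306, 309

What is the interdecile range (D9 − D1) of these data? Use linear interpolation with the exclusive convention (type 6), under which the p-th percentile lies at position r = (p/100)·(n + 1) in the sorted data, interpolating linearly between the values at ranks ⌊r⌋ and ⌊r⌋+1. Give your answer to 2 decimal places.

264.50

n = 14.
P10: r = 1.5; ranks 1–2 are 42, 44; interpolating gives 43.
P90: r = 13.5; ranks 13–14 are 306, 309; interpolating gives 307.5.
Difference: 307.5 − 43 = 264.5.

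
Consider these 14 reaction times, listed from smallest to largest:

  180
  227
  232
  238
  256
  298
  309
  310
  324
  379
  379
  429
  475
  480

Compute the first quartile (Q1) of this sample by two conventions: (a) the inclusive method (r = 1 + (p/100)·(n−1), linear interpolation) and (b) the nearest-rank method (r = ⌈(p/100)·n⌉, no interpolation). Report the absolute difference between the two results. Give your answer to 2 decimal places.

n = 14.
(a) r = 4.25; between ranks 4 (238) and 5 (256): 242.5.
(b) the nearest-rank method: rank 4 → 238.
|242.5 − 238| = 4.5.

4.50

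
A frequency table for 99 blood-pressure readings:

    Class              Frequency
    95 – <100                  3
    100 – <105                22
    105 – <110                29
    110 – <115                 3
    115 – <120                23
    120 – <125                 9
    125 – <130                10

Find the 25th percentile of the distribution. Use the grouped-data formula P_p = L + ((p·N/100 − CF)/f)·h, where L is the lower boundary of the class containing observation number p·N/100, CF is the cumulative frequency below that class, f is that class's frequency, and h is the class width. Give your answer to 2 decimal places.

104.94

N = 99; target position k = 25/100 · 99 = 24.75.
Cumulative frequencies: 3, 25, 54, 57, 80, 89, 99.
Observation 24.75 falls in the class 100 – <105.
L = 100, CF = 3, f = 22, h = 5.
P25 = 100 + ((24.75 − 3)/22)·5 = 100 + 4.94318 = 104.943.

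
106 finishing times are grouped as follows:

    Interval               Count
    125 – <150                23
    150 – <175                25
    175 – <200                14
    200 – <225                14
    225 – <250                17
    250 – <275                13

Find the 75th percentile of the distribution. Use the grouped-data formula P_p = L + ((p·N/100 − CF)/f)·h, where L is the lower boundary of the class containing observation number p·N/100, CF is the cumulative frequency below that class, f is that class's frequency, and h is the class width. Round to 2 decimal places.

230.15

N = 106; target position k = 75/100 · 106 = 79.5.
Cumulative frequencies: 23, 48, 62, 76, 93, 106.
Observation 79.5 falls in the class 225 – <250.
L = 225, CF = 76, f = 17, h = 25.
P75 = 225 + ((79.5 − 76)/17)·25 = 225 + 5.14706 = 230.147.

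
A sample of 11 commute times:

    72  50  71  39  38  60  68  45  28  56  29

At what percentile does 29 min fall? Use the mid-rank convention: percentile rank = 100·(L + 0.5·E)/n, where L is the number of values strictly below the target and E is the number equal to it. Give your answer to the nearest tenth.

Sorted: 28, 29, 38, 39, 45, 50, 56, 60, 68, 71, 72.
Count below 29: L = 1; count equal: E = 1; n = 11.
Percentile rank = 100·(1 + 0.5·1)/11 = 100·1.5/11 = 13.64.

13.6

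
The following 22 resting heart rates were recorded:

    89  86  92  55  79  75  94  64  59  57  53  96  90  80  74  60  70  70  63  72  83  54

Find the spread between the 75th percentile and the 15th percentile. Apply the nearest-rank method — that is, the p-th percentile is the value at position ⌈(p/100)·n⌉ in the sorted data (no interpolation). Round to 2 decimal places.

Sorted: 53, 54, 55, 57, 59, 60, 63, 64, 70, 70, 72, 74, 75, 79, 80, 83, 86, 89, 90, 92, 94, 96.
n = 22.
P15: rank ⌈15/100·22⌉ = 4 → 57.
P75: rank ⌈75/100·22⌉ = 17 → 86.
Difference: 86 − 57 = 29.

29.00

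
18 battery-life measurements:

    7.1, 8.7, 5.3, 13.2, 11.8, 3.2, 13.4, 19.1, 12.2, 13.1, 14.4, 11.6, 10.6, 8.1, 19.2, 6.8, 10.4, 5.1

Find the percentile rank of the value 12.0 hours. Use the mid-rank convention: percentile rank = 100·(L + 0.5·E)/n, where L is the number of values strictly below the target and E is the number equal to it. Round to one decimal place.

Sorted: 3.2, 5.1, 5.3, 6.8, 7.1, 8.1, 8.7, 10.4, 10.6, 11.6, 11.8, 12.2, 13.1, 13.2, 13.4, 14.4, 19.1, 19.2.
Count below 12.0: L = 11; count equal: E = 0; n = 18.
Percentile rank = 100·(11 + 0.5·0)/18 = 100·11/18 = 61.11.

61.1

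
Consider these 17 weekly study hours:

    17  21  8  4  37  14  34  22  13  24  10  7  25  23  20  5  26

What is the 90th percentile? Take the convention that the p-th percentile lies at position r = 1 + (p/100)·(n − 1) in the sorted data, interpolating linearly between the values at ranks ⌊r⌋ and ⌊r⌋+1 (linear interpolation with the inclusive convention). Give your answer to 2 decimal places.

29.20

Sorted: 4, 5, 7, 8, 10, 13, 14, 17, 20, 21, 22, 23, 24, 25, 26, 34, 37.
n = 17.
r = 1 + (90/100)·(17 − 1) = 1 + 14.4 = 15.4.
Rank 15 is 26 and rank 16 is 34.
Interpolate: 26 + 0.4·(34 − 26) = 26 + 0.4·8 = 29.2.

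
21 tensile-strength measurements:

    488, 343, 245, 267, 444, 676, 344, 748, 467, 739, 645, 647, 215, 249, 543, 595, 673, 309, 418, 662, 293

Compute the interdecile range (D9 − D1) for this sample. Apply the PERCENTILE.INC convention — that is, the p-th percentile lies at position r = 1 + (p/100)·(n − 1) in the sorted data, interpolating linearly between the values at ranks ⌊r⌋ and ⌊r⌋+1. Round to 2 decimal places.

427.00

Sorted: 215, 245, 249, 267, 293, 309, 343, 344, 418, 444, 467, 488, 543, 595, 645, 647, 662, 673, 676, 739, 748.
n = 21.
P10: r = 3 (integer) → 249.
P90: r = 19 (integer) → 676.
Difference: 676 − 249 = 427.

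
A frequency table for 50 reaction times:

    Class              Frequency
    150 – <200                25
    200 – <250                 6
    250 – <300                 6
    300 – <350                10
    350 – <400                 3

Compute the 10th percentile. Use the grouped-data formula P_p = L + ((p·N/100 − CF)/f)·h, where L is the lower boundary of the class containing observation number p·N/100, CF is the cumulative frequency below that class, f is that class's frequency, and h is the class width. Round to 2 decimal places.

N = 50; target position k = 10/100 · 50 = 5.
Cumulative frequencies: 25, 31, 37, 47, 50.
Observation 5 falls in the class 150 – <200.
L = 150, CF = 0, f = 25, h = 50.
P10 = 150 + ((5 − 0)/25)·50 = 150 + 10 = 160.

160.00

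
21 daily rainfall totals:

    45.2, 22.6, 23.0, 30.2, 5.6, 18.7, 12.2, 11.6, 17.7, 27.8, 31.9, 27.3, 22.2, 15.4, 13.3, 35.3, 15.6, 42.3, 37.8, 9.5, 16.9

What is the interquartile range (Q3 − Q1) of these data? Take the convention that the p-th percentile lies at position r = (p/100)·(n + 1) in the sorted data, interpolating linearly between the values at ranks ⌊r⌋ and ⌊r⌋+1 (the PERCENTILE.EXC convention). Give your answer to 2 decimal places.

16.70

Sorted: 5.6, 9.5, 11.6, 12.2, 13.3, 15.4, 15.6, 16.9, 17.7, 18.7, 22.2, 22.6, 23.0, 27.3, 27.8, 30.2, 31.9, 35.3, 37.8, 42.3, 45.2.
n = 21.
P25: r = 5.5; ranks 5–6 are 13.3, 15.4; interpolating gives 14.35.
P75: r = 16.5; ranks 16–17 are 30.2, 31.9; interpolating gives 31.05.
Difference: 31.05 − 14.35 = 16.7.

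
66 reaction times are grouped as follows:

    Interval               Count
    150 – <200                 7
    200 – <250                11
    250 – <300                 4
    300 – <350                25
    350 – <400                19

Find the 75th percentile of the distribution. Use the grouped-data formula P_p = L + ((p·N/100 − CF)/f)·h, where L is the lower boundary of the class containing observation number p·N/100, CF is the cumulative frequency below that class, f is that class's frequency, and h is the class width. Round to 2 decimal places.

N = 66; target position k = 75/100 · 66 = 49.5.
Cumulative frequencies: 7, 18, 22, 47, 66.
Observation 49.5 falls in the class 350 – <400.
L = 350, CF = 47, f = 19, h = 50.
P75 = 350 + ((49.5 − 47)/19)·50 = 350 + 6.57895 = 356.579.

356.58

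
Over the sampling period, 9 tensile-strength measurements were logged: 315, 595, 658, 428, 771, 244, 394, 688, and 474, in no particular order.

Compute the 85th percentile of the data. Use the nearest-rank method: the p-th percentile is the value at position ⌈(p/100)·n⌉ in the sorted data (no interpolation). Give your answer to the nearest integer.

Sorted: 244, 315, 394, 428, 474, 595, 658, 688, 771.
n = 9.
Position = ⌈85/100 · 9⌉ = ⌈7.65⌉ = 8.
The value at rank 8 is 688.

688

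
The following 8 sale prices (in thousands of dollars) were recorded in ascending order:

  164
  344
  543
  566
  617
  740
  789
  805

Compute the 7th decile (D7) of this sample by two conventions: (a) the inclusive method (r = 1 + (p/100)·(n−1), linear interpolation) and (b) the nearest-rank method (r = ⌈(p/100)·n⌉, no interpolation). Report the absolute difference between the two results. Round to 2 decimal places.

12.30

n = 8.
(a) r = 5.9; between ranks 5 (617) and 6 (740): 727.7.
(b) the nearest-rank method: rank 6 → 740.
|727.7 − 740| = 12.3.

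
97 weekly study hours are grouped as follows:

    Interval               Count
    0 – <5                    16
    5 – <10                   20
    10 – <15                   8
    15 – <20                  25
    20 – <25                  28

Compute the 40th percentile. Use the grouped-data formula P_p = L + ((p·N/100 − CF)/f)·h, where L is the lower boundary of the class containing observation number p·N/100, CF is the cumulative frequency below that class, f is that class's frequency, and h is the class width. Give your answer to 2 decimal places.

11.75

N = 97; target position k = 40/100 · 97 = 38.8.
Cumulative frequencies: 16, 36, 44, 69, 97.
Observation 38.8 falls in the class 10 – <15.
L = 10, CF = 36, f = 8, h = 5.
P40 = 10 + ((38.8 − 36)/8)·5 = 10 + 1.75 = 11.75.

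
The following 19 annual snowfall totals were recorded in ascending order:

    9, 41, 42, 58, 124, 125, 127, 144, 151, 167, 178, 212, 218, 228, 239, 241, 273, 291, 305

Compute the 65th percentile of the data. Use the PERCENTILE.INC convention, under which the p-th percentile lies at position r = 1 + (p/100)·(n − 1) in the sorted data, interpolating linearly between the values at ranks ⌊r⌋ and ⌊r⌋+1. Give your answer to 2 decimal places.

216.20

n = 19.
r = 1 + (65/100)·(19 − 1) = 1 + 11.7 = 12.7.
Rank 12 is 212 and rank 13 is 218.
Interpolate: 212 + 0.7·(218 − 212) = 212 + 0.7·6 = 216.2.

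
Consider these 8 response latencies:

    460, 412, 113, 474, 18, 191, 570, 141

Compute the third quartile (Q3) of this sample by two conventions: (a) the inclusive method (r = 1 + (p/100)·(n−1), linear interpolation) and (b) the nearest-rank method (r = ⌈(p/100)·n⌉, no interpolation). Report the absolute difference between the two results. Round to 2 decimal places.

Sorted: 18, 113, 141, 191, 412, 460, 474, 570.
n = 8.
(a) r = 6.25; between ranks 6 (460) and 7 (474): 463.5.
(b) the nearest-rank method: rank 6 → 460.
|463.5 − 460| = 3.5.

3.50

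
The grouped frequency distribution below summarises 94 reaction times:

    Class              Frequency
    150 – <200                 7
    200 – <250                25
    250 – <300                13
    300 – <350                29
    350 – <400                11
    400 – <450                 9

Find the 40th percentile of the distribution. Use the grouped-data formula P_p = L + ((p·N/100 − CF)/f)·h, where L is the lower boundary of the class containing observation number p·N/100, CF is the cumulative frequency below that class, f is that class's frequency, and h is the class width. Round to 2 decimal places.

N = 94; target position k = 40/100 · 94 = 37.6.
Cumulative frequencies: 7, 32, 45, 74, 85, 94.
Observation 37.6 falls in the class 250 – <300.
L = 250, CF = 32, f = 13, h = 50.
P40 = 250 + ((37.6 − 32)/13)·50 = 250 + 21.5385 = 271.538.

271.54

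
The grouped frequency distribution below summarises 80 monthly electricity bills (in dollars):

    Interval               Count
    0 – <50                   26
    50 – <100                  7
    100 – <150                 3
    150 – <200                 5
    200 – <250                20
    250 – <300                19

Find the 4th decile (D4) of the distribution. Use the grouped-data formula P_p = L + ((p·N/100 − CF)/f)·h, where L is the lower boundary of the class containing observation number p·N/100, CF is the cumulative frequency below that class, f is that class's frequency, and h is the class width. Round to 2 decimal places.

N = 80; target position k = 40/100 · 80 = 32.
Cumulative frequencies: 26, 33, 36, 41, 61, 80.
Observation 32 falls in the class 50 – <100.
L = 50, CF = 26, f = 7, h = 50.
P40 = 50 + ((32 − 26)/7)·50 = 50 + 42.8571 = 92.8571.

92.86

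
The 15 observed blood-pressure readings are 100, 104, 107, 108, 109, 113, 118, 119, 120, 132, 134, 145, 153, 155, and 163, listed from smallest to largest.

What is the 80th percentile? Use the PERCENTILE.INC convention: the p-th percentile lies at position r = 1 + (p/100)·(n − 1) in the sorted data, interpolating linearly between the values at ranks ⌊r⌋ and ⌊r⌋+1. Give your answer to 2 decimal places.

n = 15.
r = 1 + (80/100)·(15 − 1) = 1 + 11.2 = 12.2.
Rank 12 is 145 and rank 13 is 153.
Interpolate: 145 + 0.2·(153 − 145) = 145 + 0.2·8 = 146.6.

146.60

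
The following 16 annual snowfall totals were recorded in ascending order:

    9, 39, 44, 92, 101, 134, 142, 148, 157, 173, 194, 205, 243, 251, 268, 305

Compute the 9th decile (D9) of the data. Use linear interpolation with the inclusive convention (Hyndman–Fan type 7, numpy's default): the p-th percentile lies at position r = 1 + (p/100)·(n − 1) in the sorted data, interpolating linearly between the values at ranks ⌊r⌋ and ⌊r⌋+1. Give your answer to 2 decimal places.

259.50

n = 16.
r = 1 + (90/100)·(16 − 1) = 1 + 13.5 = 14.5.
Rank 14 is 251 and rank 15 is 268.
Interpolate: 251 + 0.5·(268 − 251) = 251 + 0.5·17 = 259.5.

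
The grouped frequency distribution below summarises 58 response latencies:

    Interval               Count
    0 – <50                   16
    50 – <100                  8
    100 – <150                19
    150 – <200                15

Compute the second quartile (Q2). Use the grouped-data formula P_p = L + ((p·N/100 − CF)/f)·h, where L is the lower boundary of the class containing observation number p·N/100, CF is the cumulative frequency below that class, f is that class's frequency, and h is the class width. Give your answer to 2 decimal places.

113.16

N = 58; target position k = 50/100 · 58 = 29.
Cumulative frequencies: 16, 24, 43, 58.
Observation 29 falls in the class 100 – <150.
L = 100, CF = 24, f = 19, h = 50.
P50 = 100 + ((29 − 24)/19)·50 = 100 + 13.1579 = 113.158.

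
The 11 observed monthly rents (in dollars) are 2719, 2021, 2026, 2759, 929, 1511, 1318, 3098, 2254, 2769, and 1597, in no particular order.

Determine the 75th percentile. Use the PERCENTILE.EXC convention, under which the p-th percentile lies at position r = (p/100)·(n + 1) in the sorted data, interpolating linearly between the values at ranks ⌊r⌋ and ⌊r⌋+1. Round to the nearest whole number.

Sorted: 929, 1318, 1511, 1597, 2021, 2026, 2254, 2719, 2759, 2769, 3098.
n = 11.
r = (75/100)·(11 + 1) = 9.
r is an integer, so P75 is the value at rank 9: 2759.

2759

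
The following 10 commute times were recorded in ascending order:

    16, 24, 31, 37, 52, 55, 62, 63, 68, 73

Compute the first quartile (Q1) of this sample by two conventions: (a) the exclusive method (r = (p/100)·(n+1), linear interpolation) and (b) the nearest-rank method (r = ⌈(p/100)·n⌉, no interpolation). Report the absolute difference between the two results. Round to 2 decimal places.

n = 10.
(a) r = 2.75; between ranks 2 (24) and 3 (31): 29.25.
(b) the nearest-rank method: rank 3 → 31.
|29.25 − 31| = 1.75.

1.75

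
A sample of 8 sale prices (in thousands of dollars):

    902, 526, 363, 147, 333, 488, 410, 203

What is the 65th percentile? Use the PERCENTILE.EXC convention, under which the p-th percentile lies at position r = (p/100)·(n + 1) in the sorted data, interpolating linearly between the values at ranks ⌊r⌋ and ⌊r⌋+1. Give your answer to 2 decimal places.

476.30

Sorted: 147, 203, 333, 363, 410, 488, 526, 902.
n = 8.
r = (65/100)·(8 + 1) = 5.85.
Rank 5 is 410 and rank 6 is 488.
Interpolate: 410 + 0.85·(488 − 410) = 410 + 0.85·78 = 476.3.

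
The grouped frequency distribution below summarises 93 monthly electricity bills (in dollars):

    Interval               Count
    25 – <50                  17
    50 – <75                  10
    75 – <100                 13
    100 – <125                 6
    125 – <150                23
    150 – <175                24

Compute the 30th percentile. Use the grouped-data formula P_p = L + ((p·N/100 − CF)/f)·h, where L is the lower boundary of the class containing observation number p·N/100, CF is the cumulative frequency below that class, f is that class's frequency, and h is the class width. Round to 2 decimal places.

76.73

N = 93; target position k = 30/100 · 93 = 27.9.
Cumulative frequencies: 17, 27, 40, 46, 69, 93.
Observation 27.9 falls in the class 75 – <100.
L = 75, CF = 27, f = 13, h = 25.
P30 = 75 + ((27.9 − 27)/13)·25 = 75 + 1.73077 = 76.7308.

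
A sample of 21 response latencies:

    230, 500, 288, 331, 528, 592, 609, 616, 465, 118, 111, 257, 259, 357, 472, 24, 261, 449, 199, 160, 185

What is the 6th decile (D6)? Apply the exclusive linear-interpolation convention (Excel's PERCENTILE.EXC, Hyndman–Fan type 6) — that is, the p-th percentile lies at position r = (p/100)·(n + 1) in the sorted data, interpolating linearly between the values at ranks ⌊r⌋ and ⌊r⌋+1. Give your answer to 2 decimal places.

375.40

Sorted: 24, 111, 118, 160, 185, 199, 230, 257, 259, 261, 288, 331, 357, 449, 465, 472, 500, 528, 592, 609, 616.
n = 21.
r = (60/100)·(21 + 1) = 13.2.
Rank 13 is 357 and rank 14 is 449.
Interpolate: 357 + 0.2·(449 − 357) = 357 + 0.2·92 = 375.4.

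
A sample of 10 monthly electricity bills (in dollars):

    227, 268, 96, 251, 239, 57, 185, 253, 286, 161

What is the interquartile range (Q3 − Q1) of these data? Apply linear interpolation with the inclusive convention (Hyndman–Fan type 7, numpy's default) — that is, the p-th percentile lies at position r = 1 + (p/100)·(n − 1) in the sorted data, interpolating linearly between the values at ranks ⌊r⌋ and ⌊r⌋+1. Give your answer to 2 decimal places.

85.50

Sorted: 57, 96, 161, 185, 227, 239, 251, 253, 268, 286.
n = 10.
P25: r = 3.25; ranks 3–4 are 161, 185; interpolating gives 167.
P75: r = 7.75; ranks 7–8 are 251, 253; interpolating gives 252.5.
Difference: 252.5 − 167 = 85.5.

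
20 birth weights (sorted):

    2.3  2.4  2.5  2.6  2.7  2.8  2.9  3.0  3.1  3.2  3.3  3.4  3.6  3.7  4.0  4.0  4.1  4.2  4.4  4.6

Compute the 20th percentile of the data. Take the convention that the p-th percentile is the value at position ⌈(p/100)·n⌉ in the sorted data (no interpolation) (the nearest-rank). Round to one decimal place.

n = 20.
Position = ⌈20/100 · 20⌉ = ⌈4⌉ = 4.
The value at rank 4 is 2.6.

2.6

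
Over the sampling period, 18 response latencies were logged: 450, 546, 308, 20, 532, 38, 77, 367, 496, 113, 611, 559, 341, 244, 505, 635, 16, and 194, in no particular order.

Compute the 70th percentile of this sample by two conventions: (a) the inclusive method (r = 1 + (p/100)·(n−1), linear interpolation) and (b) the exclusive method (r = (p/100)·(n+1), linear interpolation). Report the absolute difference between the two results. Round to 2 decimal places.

9.00

Sorted: 16, 20, 38, 77, 113, 194, 244, 308, 341, 367, 450, 496, 505, 532, 546, 559, 611, 635.
n = 18.
(a) r = 12.9; between ranks 12 (496) and 13 (505): 504.1.
(b) r = 13.3; between ranks 13 (505) and 14 (532): 513.1.
|504.1 − 513.1| = 9.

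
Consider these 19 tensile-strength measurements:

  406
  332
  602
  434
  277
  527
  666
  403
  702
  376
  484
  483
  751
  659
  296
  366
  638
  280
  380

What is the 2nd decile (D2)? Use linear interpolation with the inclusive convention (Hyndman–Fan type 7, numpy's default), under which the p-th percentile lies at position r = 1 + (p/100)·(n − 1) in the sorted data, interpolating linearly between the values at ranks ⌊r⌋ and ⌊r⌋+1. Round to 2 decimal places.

352.40

Sorted: 277, 280, 296, 332, 366, 376, 380, 403, 406, 434, 483, 484, 527, 602, 638, 659, 666, 702, 751.
n = 19.
r = 1 + (20/100)·(19 − 1) = 1 + 3.6 = 4.6.
Rank 4 is 332 and rank 5 is 366.
Interpolate: 332 + 0.6·(366 − 332) = 332 + 0.6·34 = 352.4.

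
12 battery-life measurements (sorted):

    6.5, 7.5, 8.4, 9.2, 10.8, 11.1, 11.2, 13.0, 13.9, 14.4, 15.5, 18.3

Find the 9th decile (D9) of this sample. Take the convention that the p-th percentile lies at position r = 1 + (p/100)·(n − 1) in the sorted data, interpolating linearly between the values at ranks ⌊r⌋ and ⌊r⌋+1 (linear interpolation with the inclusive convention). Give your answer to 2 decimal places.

15.39

n = 12.
r = 1 + (90/100)·(12 − 1) = 1 + 9.9 = 10.9.
Rank 10 is 14.4 and rank 11 is 15.5.
Interpolate: 14.4 + 0.9·(15.5 − 14.4) = 14.4 + 0.9·1.1 = 15.39.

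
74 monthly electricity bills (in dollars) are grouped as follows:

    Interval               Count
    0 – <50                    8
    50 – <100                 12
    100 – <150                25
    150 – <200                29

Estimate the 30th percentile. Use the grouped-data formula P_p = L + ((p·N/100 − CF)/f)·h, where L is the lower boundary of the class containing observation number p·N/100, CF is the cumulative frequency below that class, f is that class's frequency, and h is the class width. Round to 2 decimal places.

N = 74; target position k = 30/100 · 74 = 22.2.
Cumulative frequencies: 8, 20, 45, 74.
Observation 22.2 falls in the class 100 – <150.
L = 100, CF = 20, f = 25, h = 50.
P30 = 100 + ((22.2 − 20)/25)·50 = 100 + 4.4 = 104.4.

104.40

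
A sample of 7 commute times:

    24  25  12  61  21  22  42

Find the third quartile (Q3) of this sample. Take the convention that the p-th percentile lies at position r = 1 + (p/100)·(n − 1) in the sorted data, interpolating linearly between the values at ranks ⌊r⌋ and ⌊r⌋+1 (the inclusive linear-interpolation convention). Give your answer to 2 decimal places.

Sorted: 12, 21, 22, 24, 25, 42, 61.
n = 7.
r = 1 + (75/100)·(7 − 1) = 1 + 4.5 = 5.5.
Rank 5 is 25 and rank 6 is 42.
Interpolate: 25 + 0.5·(42 − 25) = 25 + 0.5·17 = 33.5.

33.50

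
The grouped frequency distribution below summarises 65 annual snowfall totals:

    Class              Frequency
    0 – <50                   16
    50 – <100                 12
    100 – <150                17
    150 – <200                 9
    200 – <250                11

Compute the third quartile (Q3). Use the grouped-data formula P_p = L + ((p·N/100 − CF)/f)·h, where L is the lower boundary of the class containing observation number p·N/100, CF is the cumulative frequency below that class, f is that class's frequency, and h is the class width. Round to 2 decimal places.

N = 65; target position k = 75/100 · 65 = 48.75.
Cumulative frequencies: 16, 28, 45, 54, 65.
Observation 48.75 falls in the class 150 – <200.
L = 150, CF = 45, f = 9, h = 50.
P75 = 150 + ((48.75 − 45)/9)·50 = 150 + 20.8333 = 170.833.

170.83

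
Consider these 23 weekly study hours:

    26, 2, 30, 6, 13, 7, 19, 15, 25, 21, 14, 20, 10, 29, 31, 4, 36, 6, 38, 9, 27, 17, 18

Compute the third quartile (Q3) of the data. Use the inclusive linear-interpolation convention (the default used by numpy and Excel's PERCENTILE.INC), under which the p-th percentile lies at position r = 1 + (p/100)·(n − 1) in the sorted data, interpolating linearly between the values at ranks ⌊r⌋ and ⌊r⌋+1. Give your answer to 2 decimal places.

26.50

Sorted: 2, 4, 6, 6, 7, 9, 10, 13, 14, 15, 17, 18, 19, 20, 21, 25, 26, 27, 29, 30, 31, 36, 38.
n = 23.
r = 1 + (75/100)·(23 − 1) = 1 + 16.5 = 17.5.
Rank 17 is 26 and rank 18 is 27.
Interpolate: 26 + 0.5·(27 − 26) = 26 + 0.5·1 = 26.5.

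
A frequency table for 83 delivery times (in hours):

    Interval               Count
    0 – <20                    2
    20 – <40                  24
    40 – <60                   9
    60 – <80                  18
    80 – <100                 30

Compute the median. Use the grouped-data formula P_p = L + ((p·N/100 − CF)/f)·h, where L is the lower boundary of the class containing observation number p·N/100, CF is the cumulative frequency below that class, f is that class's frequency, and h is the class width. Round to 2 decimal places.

N = 83; target position k = 50/100 · 83 = 41.5.
Cumulative frequencies: 2, 26, 35, 53, 83.
Observation 41.5 falls in the class 60 – <80.
L = 60, CF = 35, f = 18, h = 20.
P50 = 60 + ((41.5 − 35)/18)·20 = 60 + 7.22222 = 67.2222.

67.22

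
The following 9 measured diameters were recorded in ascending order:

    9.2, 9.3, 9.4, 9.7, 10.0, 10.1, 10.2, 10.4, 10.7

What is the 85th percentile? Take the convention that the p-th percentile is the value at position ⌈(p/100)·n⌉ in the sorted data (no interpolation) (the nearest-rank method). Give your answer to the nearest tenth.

10.4

n = 9.
Position = ⌈85/100 · 9⌉ = ⌈7.65⌉ = 8.
The value at rank 8 is 10.4.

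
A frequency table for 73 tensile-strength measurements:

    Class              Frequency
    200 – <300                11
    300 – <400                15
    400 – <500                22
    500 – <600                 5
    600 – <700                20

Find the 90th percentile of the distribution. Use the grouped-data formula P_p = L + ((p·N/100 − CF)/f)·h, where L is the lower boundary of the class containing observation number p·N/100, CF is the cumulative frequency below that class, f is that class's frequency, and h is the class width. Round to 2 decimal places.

663.50

N = 73; target position k = 90/100 · 73 = 65.7.
Cumulative frequencies: 11, 26, 48, 53, 73.
Observation 65.7 falls in the class 600 – <700.
L = 600, CF = 53, f = 20, h = 100.
P90 = 600 + ((65.7 − 53)/20)·100 = 600 + 63.5 = 663.5.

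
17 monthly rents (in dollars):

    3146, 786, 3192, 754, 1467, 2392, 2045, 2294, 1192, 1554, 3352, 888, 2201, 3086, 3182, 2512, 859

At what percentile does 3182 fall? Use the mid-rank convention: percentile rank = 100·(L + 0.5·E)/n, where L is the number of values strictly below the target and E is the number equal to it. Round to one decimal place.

Sorted: 754, 786, 859, 888, 1192, 1467, 1554, 2045, 2201, 2294, 2392, 2512, 3086, 3146, 3182, 3192, 3352.
Count below 3182: L = 14; count equal: E = 1; n = 17.
Percentile rank = 100·(14 + 0.5·1)/17 = 100·14.5/17 = 85.29.

85.3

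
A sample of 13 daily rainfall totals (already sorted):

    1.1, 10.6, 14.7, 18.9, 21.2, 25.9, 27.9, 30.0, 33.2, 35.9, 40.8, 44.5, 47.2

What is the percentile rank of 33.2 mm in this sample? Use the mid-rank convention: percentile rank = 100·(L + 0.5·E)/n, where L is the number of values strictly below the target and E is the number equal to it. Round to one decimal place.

65.4

Count below 33.2: L = 8; count equal: E = 1; n = 13.
Percentile rank = 100·(8 + 0.5·1)/13 = 100·8.5/13 = 65.38.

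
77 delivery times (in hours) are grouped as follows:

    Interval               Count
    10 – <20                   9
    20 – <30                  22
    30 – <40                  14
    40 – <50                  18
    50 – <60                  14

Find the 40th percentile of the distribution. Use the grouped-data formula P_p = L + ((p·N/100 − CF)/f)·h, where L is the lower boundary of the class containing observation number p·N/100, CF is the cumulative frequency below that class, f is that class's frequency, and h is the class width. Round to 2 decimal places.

N = 77; target position k = 40/100 · 77 = 30.8.
Cumulative frequencies: 9, 31, 45, 63, 77.
Observation 30.8 falls in the class 20 – <30.
L = 20, CF = 9, f = 22, h = 10.
P40 = 20 + ((30.8 − 9)/22)·10 = 20 + 9.90909 = 29.9091.

29.91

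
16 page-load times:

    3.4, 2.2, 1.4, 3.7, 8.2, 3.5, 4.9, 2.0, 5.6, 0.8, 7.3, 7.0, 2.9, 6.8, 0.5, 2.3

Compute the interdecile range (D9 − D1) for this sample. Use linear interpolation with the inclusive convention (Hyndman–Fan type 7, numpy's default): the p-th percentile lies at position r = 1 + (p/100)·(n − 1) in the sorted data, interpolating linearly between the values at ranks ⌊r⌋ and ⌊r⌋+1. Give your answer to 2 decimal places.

6.05

Sorted: 0.5, 0.8, 1.4, 2.0, 2.2, 2.3, 2.9, 3.4, 3.5, 3.7, 4.9, 5.6, 6.8, 7.0, 7.3, 8.2.
n = 16.
P10: r = 2.5; ranks 2–3 are 0.8, 1.4; interpolating gives 1.1.
P90: r = 14.5; ranks 14–15 are 7.0, 7.3; interpolating gives 7.15.
Difference: 7.15 − 1.1 = 6.05.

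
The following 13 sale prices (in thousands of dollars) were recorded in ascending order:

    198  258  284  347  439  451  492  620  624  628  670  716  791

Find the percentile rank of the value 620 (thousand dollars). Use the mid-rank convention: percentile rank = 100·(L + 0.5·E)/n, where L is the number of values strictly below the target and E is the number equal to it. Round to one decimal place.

57.7

Count below 620: L = 7; count equal: E = 1; n = 13.
Percentile rank = 100·(7 + 0.5·1)/13 = 100·7.5/13 = 57.69.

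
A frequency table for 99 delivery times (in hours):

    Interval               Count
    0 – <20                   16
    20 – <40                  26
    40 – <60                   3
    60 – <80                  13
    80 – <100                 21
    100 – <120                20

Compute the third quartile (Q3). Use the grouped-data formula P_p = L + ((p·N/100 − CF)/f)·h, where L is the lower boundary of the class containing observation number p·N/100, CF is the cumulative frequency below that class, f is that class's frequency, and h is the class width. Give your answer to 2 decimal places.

95.48

N = 99; target position k = 75/100 · 99 = 74.25.
Cumulative frequencies: 16, 42, 45, 58, 79, 99.
Observation 74.25 falls in the class 80 – <100.
L = 80, CF = 58, f = 21, h = 20.
P75 = 80 + ((74.25 − 58)/21)·20 = 80 + 15.4762 = 95.4762.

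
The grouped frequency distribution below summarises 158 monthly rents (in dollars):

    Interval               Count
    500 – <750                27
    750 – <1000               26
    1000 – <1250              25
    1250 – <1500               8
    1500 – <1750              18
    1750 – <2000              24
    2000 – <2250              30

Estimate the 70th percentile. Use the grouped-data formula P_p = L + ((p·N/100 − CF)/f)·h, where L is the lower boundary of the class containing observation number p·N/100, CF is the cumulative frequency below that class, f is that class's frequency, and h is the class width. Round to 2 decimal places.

1818.75

N = 158; target position k = 70/100 · 158 = 110.6.
Cumulative frequencies: 27, 53, 78, 86, 104, 128, 158.
Observation 110.6 falls in the class 1750 – <2000.
L = 1750, CF = 104, f = 24, h = 250.
P70 = 1750 + ((110.6 − 104)/24)·250 = 1750 + 68.75 = 1818.75.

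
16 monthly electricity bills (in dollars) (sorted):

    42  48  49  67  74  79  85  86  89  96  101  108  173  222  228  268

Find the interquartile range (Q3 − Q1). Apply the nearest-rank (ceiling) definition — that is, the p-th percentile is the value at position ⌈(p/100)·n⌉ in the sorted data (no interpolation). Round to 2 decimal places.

n = 16.
P25: rank ⌈25/100·16⌉ = 4 → 67.
P75: rank ⌈75/100·16⌉ = 12 → 108.
Difference: 108 − 67 = 41.

41.00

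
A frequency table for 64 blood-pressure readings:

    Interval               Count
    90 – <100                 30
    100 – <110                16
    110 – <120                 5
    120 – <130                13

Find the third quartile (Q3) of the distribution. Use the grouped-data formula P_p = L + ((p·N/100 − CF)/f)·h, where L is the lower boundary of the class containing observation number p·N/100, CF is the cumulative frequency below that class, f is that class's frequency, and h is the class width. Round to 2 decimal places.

N = 64; target position k = 75/100 · 64 = 48.
Cumulative frequencies: 30, 46, 51, 64.
Observation 48 falls in the class 110 – <120.
L = 110, CF = 46, f = 5, h = 10.
P75 = 110 + ((48 − 46)/5)·10 = 110 + 4 = 114.

114.00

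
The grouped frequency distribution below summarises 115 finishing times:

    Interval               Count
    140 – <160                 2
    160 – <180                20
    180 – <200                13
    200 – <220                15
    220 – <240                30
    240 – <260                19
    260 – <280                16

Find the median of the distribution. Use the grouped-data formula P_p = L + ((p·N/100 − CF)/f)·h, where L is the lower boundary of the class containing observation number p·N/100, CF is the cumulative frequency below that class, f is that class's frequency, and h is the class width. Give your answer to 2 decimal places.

225.00

N = 115; target position k = 50/100 · 115 = 57.5.
Cumulative frequencies: 2, 22, 35, 50, 80, 99, 115.
Observation 57.5 falls in the class 220 – <240.
L = 220, CF = 50, f = 30, h = 20.
P50 = 220 + ((57.5 − 50)/30)·20 = 220 + 5 = 225.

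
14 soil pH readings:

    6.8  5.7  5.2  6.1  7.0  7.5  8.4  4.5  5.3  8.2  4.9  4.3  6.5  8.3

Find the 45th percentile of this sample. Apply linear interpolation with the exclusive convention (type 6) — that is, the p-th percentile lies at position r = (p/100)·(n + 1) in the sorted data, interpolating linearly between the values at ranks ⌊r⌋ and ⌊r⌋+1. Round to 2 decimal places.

Sorted: 4.3, 4.5, 4.9, 5.2, 5.3, 5.7, 6.1, 6.5, 6.8, 7.0, 7.5, 8.2, 8.3, 8.4.
n = 14.
r = (45/100)·(14 + 1) = 6.75.
Rank 6 is 5.7 and rank 7 is 6.1.
Interpolate: 5.7 + 0.75·(6.1 − 5.7) = 5.7 + 0.75·0.4 = 6.

6.00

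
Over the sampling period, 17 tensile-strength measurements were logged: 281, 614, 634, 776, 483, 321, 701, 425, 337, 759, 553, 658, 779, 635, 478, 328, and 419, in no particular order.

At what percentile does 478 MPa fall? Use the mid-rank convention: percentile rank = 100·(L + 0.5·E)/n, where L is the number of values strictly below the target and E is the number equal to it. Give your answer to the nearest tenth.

Sorted: 281, 321, 328, 337, 419, 425, 478, 483, 553, 614, 634, 635, 658, 701, 759, 776, 779.
Count below 478: L = 6; count equal: E = 1; n = 17.
Percentile rank = 100·(6 + 0.5·1)/17 = 100·6.5/17 = 38.24.

38.2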